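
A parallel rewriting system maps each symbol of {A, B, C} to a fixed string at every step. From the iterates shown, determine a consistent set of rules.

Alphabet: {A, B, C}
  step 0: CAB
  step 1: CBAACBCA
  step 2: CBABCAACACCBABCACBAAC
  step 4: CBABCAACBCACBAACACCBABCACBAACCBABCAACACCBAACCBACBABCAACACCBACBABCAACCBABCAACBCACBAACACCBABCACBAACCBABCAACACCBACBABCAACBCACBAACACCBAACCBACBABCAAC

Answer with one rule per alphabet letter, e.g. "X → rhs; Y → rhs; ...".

A->AC, B->BCA, C->CBA

  step 1 ⇒ step 2: CBAACBCA ⇒ CBA·BCA·AC·AC·CBA·BCA·CBA·AC
    A ↦ AC
    B ↦ BCA
    C ↦ CBA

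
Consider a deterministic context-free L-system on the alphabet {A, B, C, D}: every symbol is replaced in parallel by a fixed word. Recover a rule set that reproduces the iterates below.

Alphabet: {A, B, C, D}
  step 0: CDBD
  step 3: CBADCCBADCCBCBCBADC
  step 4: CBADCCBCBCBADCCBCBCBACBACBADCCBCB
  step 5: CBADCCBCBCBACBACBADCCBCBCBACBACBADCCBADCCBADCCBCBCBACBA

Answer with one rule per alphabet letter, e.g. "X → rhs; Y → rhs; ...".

  step 4 ⇒ step 5: CBADCCBCBCBADCCBCBCBACBACBADCCBCB ⇒ CB·A·DC·CB·CB·CB·A·CB·A·CB·A·DC·CB·CB·CB·A·CB·A·CB·A·DC·CB·A·DC·CB·A·DC·CB·CB·CB·A·CB·A
    A ↦ DC
    B ↦ A
    C ↦ CB
    D ↦ CB

A->DC, B->A, C->CB, D->CB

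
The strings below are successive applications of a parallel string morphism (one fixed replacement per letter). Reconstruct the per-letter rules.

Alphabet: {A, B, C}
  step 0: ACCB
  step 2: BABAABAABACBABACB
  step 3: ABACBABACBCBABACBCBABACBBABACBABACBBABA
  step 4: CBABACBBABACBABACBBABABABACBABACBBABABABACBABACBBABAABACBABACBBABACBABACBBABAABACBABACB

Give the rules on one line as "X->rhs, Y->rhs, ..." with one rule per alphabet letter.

A->CB, B->ABA, C->B

  step 3 ⇒ step 4: ABACBABACBCBABACBCBABACBBABACBABACBBABA ⇒ CB·ABA·CB·B·ABA·CB·ABA·CB·B·ABA·B·ABA·CB·ABA·CB·B·ABA·B·ABA·CB·ABA·CB·B·ABA·ABA·CB·ABA·CB·B·ABA·CB·ABA·CB·B·ABA·ABA·CB·ABA·CB
    A ↦ CB
    B ↦ ABA
    C ↦ B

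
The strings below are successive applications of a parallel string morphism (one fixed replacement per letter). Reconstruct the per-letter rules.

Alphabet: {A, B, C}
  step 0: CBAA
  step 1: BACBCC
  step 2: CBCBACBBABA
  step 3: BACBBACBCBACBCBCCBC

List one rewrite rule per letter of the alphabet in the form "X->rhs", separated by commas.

  step 2 ⇒ step 3: CBCBACBBABA ⇒ BA·CB·BA·CB·C·BA·CB·CB·C·CB·C
    A ↦ C
    B ↦ CB
    C ↦ BA

A->C, B->CB, C->BA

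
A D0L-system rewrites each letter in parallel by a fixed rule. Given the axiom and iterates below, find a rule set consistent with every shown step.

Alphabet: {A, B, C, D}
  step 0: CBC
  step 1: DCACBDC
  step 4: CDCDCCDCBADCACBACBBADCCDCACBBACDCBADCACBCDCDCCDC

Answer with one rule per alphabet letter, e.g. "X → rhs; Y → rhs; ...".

  step 0 ⇒ step 1: CBC ⇒ DC·ACB·DC
    B ↦ ACB
    C ↦ DC
    A ↦ BA  (constrained at step 1)
    D ↦ C  (constrained at step 1)

A->BA, B->ACB, C->DC, D->C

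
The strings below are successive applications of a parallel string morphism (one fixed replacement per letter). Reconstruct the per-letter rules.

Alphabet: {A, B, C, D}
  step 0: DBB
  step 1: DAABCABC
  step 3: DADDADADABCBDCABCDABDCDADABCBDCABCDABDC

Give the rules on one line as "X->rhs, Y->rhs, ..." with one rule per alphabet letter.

  step 0 ⇒ step 1: DBB ⇒ DA·ABC·ABC
    B ↦ ABC
    D ↦ DA
    A ↦ D  (constrained at step 1)
    C ↦ BDC  (constrained at step 1)

A->D, B->ABC, C->BDC, D->DA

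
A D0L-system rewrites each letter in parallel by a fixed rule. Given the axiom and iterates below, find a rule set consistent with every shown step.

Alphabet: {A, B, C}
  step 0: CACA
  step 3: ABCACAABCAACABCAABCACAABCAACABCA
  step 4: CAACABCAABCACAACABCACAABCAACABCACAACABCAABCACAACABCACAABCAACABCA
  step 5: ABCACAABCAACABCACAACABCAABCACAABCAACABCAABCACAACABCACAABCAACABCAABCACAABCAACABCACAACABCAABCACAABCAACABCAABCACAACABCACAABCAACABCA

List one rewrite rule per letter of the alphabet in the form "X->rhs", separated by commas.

A->CA, B->AC, C->AB

  step 4 ⇒ step 5: CAACABCAABCACAACABCACAABCAACABCACAACABCAABCACAACABCACAABCAACABCA ⇒ AB·CA·CA·AB·CA·AC·AB·CA·CA·AC·AB·CA·AB·CA·CA·AB·CA·AC·AB·CA·AB·CA·CA·AC·AB·CA·CA·AB·CA·AC·AB·CA·AB·CA·CA·AB·CA·AC·AB·CA·CA·AC·AB·CA·AB·CA·CA·AB·CA·AC·AB·CA·AB·CA·CA·AC·AB·CA·CA·AB·CA·AC·AB·CA
    A ↦ CA
    B ↦ AC
    C ↦ AB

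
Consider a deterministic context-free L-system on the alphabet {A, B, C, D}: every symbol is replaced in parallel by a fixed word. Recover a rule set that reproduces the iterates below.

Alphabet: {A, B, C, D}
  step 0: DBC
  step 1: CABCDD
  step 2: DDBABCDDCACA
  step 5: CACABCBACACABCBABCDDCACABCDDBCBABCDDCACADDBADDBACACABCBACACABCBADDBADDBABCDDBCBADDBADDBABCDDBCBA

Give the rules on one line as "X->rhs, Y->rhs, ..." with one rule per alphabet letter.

  step 1 ⇒ step 2: CABCDD ⇒ DD·BA·BC·DD·CA·CA
    A ↦ BA
    B ↦ BC
    C ↦ DD
    D ↦ CA

A->BA, B->BC, C->DD, D->CA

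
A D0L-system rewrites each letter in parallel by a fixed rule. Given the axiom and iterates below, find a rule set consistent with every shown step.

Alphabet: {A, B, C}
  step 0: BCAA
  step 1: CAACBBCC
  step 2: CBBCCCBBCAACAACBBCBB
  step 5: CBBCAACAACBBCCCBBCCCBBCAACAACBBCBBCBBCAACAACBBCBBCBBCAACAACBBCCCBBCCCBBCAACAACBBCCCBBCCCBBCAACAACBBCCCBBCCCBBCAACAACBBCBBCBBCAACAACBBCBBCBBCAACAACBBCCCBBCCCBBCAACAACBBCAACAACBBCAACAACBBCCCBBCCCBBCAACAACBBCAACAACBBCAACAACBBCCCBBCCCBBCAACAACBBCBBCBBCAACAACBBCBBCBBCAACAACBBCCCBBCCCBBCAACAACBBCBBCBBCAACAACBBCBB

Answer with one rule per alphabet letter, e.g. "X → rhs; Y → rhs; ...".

A->C, B->CAA, C->CBB

  step 1 ⇒ step 2: CAACBBCC ⇒ CBB·C·C·CBB·CAA·CAA·CBB·CBB
    A ↦ C
    B ↦ CAA
    C ↦ CBB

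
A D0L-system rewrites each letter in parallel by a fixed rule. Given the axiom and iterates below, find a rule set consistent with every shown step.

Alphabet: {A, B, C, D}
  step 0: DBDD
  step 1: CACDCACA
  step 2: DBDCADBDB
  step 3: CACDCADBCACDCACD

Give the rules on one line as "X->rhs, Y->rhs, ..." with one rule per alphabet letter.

A->B, B->CD, C->D, D->CA

  step 2 ⇒ step 3: DBDCADBDB ⇒ CA·CD·CA·D·B·CA·CD·CA·CD
    A ↦ B
    B ↦ CD
    C ↦ D
    D ↦ CA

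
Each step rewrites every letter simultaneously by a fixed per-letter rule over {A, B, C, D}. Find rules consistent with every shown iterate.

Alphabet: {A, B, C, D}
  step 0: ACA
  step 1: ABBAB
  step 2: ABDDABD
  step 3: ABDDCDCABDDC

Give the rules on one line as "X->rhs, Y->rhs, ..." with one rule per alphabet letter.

A->AB, B->D, C->B, D->DC

  step 2 ⇒ step 3: ABDDABD ⇒ AB·D·DC·DC·AB·D·DC
    A ↦ AB
    B ↦ D
    D ↦ DC
  step 0 ⇒ step 1: ACA ⇒ AB·B·AB
    C ↦ B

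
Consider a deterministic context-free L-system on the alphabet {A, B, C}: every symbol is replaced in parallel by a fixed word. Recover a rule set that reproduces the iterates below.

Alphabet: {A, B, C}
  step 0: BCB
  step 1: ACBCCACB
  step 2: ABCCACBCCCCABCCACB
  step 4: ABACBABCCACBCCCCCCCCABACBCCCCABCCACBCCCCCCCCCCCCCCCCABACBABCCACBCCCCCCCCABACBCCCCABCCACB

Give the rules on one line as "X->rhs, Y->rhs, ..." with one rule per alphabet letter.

  step 1 ⇒ step 2: ACBCCACB ⇒ AB·CC·ACB·CC·CC·AB·CC·ACB
    A ↦ AB
    B ↦ ACB
    C ↦ CC

A->AB, B->ACB, C->CC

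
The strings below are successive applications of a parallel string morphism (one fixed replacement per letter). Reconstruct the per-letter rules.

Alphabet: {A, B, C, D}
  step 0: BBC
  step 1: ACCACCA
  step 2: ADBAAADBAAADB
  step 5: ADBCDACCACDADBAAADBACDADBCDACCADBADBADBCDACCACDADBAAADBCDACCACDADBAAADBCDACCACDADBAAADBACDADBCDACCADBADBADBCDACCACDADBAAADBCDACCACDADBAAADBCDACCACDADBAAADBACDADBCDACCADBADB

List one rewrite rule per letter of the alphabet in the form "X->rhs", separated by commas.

  step 1 ⇒ step 2: ACCACCA ⇒ ADB·A·A·ADB·A·A·ADB
    A ↦ ADB
    C ↦ A
  step 0 ⇒ step 1: BBC ⇒ ACC·ACC·A
    B ↦ ACC
    D ↦ CD  (constrained at step 2)

A->ADB, B->ACC, C->A, D->CD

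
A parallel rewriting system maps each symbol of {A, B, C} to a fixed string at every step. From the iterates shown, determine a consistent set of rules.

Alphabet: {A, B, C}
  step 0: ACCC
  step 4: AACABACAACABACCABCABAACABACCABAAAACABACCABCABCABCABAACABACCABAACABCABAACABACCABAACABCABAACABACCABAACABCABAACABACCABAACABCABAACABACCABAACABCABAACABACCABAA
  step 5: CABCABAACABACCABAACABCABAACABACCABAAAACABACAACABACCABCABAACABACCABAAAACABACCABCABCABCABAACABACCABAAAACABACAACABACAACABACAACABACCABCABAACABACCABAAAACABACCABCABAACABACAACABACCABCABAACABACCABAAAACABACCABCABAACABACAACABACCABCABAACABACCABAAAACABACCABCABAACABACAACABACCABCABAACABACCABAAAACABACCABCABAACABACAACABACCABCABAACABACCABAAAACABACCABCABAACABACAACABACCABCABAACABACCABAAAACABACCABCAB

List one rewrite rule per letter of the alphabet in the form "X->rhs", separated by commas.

A->CAB, B->AC, C->AA

  step 4 ⇒ step 5: AACABACAACABACCABCABAACABACCABAAAACABACCABCABCABCABAACABACCABAACABCABAACABACCABAACABCABAACABACCABAACABCABAACABACCABAACABCABAACABACCABAACABCABAACABACCABAA ⇒ CAB·CAB·AA·CAB·AC·CAB·AA·CAB·CAB·AA·CAB·AC·CAB·AA·AA·CAB·AC·AA·CAB·AC·CAB·CAB·AA·CAB·AC·CAB·AA·AA·CAB·AC·CAB·CAB·CAB·CAB·AA·CAB·AC·CAB·AA·AA·CAB·AC·AA·CAB·AC·AA·CAB·AC·AA·CAB·AC·CAB·CAB·AA·CAB·AC·CAB·AA·AA·CAB·AC·CAB·CAB·AA·CAB·AC·AA·CAB·AC·CAB·CAB·AA·CAB·AC·CAB·AA·AA·CAB·AC·CAB·CAB·AA·CAB·AC·AA·CAB·AC·CAB·CAB·AA·CAB·AC·CAB·AA·AA·CAB·AC·CAB·CAB·AA·CAB·AC·AA·CAB·AC·CAB·CAB·AA·CAB·AC·CAB·AA·AA·CAB·AC·CAB·CAB·AA·CAB·AC·AA·CAB·AC·CAB·CAB·AA·CAB·AC·CAB·AA·AA·CAB·AC·CAB·CAB·AA·CAB·AC·AA·CAB·AC·CAB·CAB·AA·CAB·AC·CAB·AA·AA·CAB·AC·CAB·CAB
    A ↦ CAB
    B ↦ AC
    C ↦ AA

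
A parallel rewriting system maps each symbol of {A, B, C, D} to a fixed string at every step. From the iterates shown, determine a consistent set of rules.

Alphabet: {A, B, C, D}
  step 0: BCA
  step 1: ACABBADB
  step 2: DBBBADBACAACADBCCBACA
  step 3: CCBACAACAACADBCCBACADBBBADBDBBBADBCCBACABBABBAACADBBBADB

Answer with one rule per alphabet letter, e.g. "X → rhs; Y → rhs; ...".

A->DB, B->ACA, C->BBA, D->CCB

  step 2 ⇒ step 3: DBBBADBACAACADBCCBACA ⇒ CCB·ACA·ACA·ACA·DB·CCB·ACA·DB·BBA·DB·DB·BBA·DB·CCB·ACA·BBA·BBA·ACA·DB·BBA·DB
    A ↦ DB
    B ↦ ACA
    C ↦ BBA
    D ↦ CCB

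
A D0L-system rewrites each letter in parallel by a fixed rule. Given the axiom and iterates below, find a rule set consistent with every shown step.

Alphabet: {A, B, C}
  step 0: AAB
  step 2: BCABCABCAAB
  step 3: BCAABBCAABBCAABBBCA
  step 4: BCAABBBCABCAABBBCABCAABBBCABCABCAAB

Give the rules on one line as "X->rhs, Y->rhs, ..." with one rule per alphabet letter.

  step 3 ⇒ step 4: BCAABBCAABBCAABBBCA ⇒ BCA·A·B·B·BCA·BCA·A·B·B·BCA·BCA·A·B·B·BCA·BCA·BCA·A·B
    A ↦ B
    B ↦ BCA
    C ↦ A

A->B, B->BCA, C->A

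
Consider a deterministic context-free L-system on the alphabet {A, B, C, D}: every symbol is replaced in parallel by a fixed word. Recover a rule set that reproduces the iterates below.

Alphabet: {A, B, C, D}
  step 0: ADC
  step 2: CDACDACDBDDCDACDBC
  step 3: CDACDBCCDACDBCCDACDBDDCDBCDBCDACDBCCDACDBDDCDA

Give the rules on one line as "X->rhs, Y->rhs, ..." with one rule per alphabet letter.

  step 2 ⇒ step 3: CDACDACDBDDCDACDBC ⇒ CDA·CDB·C·CDA·CDB·C·CDA·CDB·DD·CDB·CDB·CDA·CDB·C·CDA·CDB·DD·CDA
    A ↦ C
    B ↦ DD
    C ↦ CDA
    D ↦ CDB

A->C, B->DD, C->CDA, D->CDB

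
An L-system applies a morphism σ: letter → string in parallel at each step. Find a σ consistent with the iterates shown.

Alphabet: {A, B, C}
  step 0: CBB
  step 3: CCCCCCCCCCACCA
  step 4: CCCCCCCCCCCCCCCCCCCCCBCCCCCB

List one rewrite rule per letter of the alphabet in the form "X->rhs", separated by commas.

A->CB, B->A, C->CC

  step 3 ⇒ step 4: CCCCCCCCCCACCA ⇒ CC·CC·CC·CC·CC·CC·CC·CC·CC·CC·CB·CC·CC·CB
    A ↦ CB
    C ↦ CC
    B ↦ A  (constrained at step 0)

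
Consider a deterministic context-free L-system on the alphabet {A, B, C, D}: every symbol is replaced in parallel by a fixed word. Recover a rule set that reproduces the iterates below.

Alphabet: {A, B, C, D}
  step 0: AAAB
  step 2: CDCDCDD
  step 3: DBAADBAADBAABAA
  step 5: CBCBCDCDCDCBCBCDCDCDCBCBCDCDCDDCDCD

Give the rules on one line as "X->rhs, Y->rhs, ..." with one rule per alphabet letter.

A->BC, B->C, C->D, D->BAA

  step 2 ⇒ step 3: CDCDCDD ⇒ D·BAA·D·BAA·D·BAA·BAA
    C ↦ D
    D ↦ BAA
    A ↦ BC  (constrained at step 0)
    B ↦ C  (constrained at step 0)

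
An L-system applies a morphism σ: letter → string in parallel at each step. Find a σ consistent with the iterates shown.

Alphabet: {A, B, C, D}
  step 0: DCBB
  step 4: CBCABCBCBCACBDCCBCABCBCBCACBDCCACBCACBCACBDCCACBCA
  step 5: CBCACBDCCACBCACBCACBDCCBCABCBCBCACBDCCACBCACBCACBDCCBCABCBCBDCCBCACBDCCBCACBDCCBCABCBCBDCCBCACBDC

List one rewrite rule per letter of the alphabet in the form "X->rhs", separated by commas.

  step 4 ⇒ step 5: CBCABCBCBCACBDCCBCABCBCBCACBDCCACBCACBCACBDCCACBCA ⇒ CB·CA·CB·DC·CA·CB·CA·CB·CA·CB·DC·CB·CA·B·CB·CB·CA·CB·DC·CA·CB·CA·CB·CA·CB·DC·CB·CA·B·CB·CB·DC·CB·CA·CB·DC·CB·CA·CB·DC·CB·CA·B·CB·CB·DC·CB·CA·CB·DC
    A ↦ DC
    B ↦ CA
    C ↦ CB
    D ↦ B

A->DC, B->CA, C->CB, D->B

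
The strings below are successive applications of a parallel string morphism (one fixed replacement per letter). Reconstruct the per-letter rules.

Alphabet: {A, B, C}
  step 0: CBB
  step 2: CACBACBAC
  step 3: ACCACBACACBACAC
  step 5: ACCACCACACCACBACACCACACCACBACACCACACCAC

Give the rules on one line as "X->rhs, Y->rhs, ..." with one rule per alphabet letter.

  step 2 ⇒ step 3: CACBACBAC ⇒ AC·C·AC·BA·C·AC·BA·C·AC
    A ↦ C
    B ↦ BA
    C ↦ AC

A->C, B->BA, C->AC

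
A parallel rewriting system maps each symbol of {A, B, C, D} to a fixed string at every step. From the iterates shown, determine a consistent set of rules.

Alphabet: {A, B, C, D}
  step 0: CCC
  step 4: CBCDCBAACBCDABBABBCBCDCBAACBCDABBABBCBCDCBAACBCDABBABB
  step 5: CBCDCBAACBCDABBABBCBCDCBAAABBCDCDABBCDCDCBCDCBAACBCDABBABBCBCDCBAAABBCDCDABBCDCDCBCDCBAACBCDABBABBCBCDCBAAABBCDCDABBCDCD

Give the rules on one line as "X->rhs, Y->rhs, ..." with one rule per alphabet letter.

  step 4 ⇒ step 5: CBCDCBAACBCDABBABBCBCDCBAACBCDABBABBCBCDCBAACBCDABBABB ⇒ CB·CD·CB·AA·CB·CD·ABB·ABB·CB·CD·CB·AA·ABB·CD·CD·ABB·CD·CD·CB·CD·CB·AA·CB·CD·ABB·ABB·CB·CD·CB·AA·ABB·CD·CD·ABB·CD·CD·CB·CD·CB·AA·CB·CD·ABB·ABB·CB·CD·CB·AA·ABB·CD·CD·ABB·CD·CD
    A ↦ ABB
    B ↦ CD
    C ↦ CB
    D ↦ AA

A->ABB, B->CD, C->CB, D->AA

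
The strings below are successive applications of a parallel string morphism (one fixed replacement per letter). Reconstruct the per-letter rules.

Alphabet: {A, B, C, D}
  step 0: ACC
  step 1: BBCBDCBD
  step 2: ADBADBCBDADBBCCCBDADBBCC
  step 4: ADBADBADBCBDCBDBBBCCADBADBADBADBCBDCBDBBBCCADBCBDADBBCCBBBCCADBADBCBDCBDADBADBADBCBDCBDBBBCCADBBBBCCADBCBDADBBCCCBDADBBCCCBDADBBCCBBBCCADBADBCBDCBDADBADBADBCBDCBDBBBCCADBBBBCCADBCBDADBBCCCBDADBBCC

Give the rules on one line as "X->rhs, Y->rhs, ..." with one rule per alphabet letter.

A->BB, B->ADB, C->CBD, D->BCC

  step 1 ⇒ step 2: BBCBDCBD ⇒ ADB·ADB·CBD·ADB·BCC·CBD·ADB·BCC
    B ↦ ADB
    C ↦ CBD
    D ↦ BCC
  step 0 ⇒ step 1: ACC ⇒ BB·CBD·CBD
    A ↦ BB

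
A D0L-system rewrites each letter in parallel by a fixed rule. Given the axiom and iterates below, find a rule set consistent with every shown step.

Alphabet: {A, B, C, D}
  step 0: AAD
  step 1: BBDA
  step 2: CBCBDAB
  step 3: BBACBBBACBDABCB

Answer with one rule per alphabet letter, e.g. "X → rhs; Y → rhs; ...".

  step 2 ⇒ step 3: CBCBDAB ⇒ BBA·CB·BBA·CB·DA·B·CB
    A ↦ B
    B ↦ CB
    C ↦ BBA
    D ↦ DA

A->B, B->CB, C->BBA, D->DA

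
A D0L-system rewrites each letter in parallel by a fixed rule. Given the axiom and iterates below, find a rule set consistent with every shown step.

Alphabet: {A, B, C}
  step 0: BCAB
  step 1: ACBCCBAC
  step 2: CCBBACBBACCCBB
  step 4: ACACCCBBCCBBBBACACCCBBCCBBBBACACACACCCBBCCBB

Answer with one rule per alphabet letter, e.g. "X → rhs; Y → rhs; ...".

A->CCB, B->AC, C->B

  step 1 ⇒ step 2: ACBCCBAC ⇒ CCB·B·AC·B·B·AC·CCB·B
    A ↦ CCB
    B ↦ AC
    C ↦ B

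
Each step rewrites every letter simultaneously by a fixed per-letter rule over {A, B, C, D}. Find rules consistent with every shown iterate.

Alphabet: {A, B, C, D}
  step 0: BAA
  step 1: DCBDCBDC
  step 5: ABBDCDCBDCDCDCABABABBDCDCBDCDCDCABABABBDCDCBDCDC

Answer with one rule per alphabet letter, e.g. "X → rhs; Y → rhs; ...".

A->BDC, B->DC, C->B, D->A

  step 0 ⇒ step 1: BAA ⇒ DC·BDC·BDC
    A ↦ BDC
    B ↦ DC
    C ↦ B  (constrained at step 1)
    D ↦ A  (constrained at step 1)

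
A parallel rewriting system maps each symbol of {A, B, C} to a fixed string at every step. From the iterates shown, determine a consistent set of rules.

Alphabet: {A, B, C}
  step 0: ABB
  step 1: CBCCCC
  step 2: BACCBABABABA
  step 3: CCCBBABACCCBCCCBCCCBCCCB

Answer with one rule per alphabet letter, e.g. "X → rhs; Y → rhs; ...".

  step 2 ⇒ step 3: BACCBABABABA ⇒ CC·CB·BA·BA·CC·CB·CC·CB·CC·CB·CC·CB
    A ↦ CB
    B ↦ CC
    C ↦ BA

A->CB, B->CC, C->BA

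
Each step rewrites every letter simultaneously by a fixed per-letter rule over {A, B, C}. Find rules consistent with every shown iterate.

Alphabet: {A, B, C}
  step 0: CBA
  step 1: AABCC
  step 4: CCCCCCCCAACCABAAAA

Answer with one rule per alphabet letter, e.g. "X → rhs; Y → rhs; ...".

A->CC, B->AB, C->A

  step 0 ⇒ step 1: CBA ⇒ A·AB·CC
    A ↦ CC
    B ↦ AB
    C ↦ A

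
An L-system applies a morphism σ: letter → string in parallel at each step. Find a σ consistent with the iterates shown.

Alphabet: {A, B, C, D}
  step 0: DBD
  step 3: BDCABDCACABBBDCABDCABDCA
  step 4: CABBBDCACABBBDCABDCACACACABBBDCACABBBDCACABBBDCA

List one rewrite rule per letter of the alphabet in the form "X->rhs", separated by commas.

A->CA, B->CA, C->BD, D->BB

  step 3 ⇒ step 4: BDCABDCACABBBDCABDCABDCA ⇒ CA·BB·BD·CA·CA·BB·BD·CA·BD·CA·CA·CA·CA·BB·BD·CA·CA·BB·BD·CA·CA·BB·BD·CA
    A ↦ CA
    B ↦ CA
    C ↦ BD
    D ↦ BB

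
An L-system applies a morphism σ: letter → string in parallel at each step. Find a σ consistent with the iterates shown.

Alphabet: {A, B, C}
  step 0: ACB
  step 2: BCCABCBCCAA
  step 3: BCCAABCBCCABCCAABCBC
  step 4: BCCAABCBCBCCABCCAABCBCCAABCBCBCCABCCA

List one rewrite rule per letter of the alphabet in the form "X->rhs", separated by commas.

  step 3 ⇒ step 4: BCCAABCBCCABCCAABCBC ⇒ BCC·A·A·BC·BC·BCC·A·BCC·A·A·BC·BCC·A·A·BC·BC·BCC·A·BCC·A
    A ↦ BC
    B ↦ BCC
    C ↦ A

A->BC, B->BCC, C->A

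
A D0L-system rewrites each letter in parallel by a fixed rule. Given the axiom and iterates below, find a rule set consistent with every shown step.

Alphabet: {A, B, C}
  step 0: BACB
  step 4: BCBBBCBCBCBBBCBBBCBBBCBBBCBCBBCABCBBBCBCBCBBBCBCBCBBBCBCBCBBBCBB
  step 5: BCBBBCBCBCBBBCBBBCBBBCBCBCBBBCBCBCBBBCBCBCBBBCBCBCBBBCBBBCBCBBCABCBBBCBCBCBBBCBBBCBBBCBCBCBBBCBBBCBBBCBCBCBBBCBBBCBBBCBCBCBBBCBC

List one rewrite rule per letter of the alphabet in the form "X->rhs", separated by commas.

  step 4 ⇒ step 5: BCBBBCBCBCBBBCBBBCBBBCBBBCBCBBCABCBBBCBCBCBBBCBCBCBBBCBCBCBBBCBB ⇒ BC·BB·BC·BC·BC·BB·BC·BB·BC·BB·BC·BC·BC·BB·BC·BC·BC·BB·BC·BC·BC·BB·BC·BC·BC·BB·BC·BB·BC·BC·BB·CA·BC·BB·BC·BC·BC·BB·BC·BB·BC·BB·BC·BC·BC·BB·BC·BB·BC·BB·BC·BC·BC·BB·BC·BB·BC·BB·BC·BC·BC·BB·BC·BC
    A ↦ CA
    B ↦ BC
    C ↦ BB

A->CA, B->BC, C->BB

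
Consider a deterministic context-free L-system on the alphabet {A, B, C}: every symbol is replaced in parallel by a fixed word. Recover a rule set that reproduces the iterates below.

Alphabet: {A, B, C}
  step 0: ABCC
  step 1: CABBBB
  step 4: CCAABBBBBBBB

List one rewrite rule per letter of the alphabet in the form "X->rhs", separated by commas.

  step 0 ⇒ step 1: ABCC ⇒ C·A·BB·BB
    A ↦ C
    B ↦ A
    C ↦ BB

A->C, B->A, C->BB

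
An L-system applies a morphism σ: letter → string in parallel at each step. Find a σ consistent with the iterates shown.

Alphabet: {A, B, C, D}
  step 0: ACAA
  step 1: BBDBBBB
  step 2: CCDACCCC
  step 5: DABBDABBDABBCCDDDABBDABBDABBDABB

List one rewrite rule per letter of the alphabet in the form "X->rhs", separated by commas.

  step 1 ⇒ step 2: BBDBBBB ⇒ C·C·DA·C·C·C·C
    B ↦ C
    D ↦ DA
  step 0 ⇒ step 1: ACAA ⇒ BB·D·BB·BB
    A ↦ BB
  step 0 ⇒ step 1: ACAA ⇒ BB·D·BB·BB
    C ↦ D

A->BB, B->C, C->D, D->DA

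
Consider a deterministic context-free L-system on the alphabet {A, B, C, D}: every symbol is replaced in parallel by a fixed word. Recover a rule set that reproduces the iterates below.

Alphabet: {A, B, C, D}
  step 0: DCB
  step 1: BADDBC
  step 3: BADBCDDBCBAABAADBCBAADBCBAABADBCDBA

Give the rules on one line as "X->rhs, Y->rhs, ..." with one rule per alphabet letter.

  step 0 ⇒ step 1: DCB ⇒ BA·D·DBC
    B ↦ DBC
    C ↦ D
    D ↦ BA
    A ↦ BAA  (constrained at step 1)

A->BAA, B->DBC, C->D, D->BA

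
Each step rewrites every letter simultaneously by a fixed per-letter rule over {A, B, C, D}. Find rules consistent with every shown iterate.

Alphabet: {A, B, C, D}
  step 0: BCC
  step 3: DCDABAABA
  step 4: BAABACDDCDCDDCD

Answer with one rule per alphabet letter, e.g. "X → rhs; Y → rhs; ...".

  step 3 ⇒ step 4: DCDABAABA ⇒ BA·A·BA·CD·D·CD·CD·D·CD
    A ↦ CD
    B ↦ D
    C ↦ A
    D ↦ BA

A->CD, B->D, C->A, D->BA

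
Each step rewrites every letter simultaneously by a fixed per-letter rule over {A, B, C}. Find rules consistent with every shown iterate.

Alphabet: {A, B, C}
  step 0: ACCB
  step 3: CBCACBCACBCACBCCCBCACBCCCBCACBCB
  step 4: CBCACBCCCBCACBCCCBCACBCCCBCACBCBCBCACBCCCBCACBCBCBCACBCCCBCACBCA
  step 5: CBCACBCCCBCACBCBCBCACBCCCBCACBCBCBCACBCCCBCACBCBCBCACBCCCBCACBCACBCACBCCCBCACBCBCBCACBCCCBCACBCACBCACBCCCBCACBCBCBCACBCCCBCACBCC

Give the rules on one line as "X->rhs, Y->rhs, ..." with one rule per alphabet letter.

  step 4 ⇒ step 5: CBCACBCCCBCACBCCCBCACBCCCBCACBCBCBCACBCCCBCACBCBCBCACBCCCBCACBCA ⇒ CB·CA·CB·CC·CB·CA·CB·CB·CB·CA·CB·CC·CB·CA·CB·CB·CB·CA·CB·CC·CB·CA·CB·CB·CB·CA·CB·CC·CB·CA·CB·CA·CB·CA·CB·CC·CB·CA·CB·CB·CB·CA·CB·CC·CB·CA·CB·CA·CB·CA·CB·CC·CB·CA·CB·CB·CB·CA·CB·CC·CB·CA·CB·CC
    A ↦ CC
    B ↦ CA
    C ↦ CB

A->CC, B->CA, C->CB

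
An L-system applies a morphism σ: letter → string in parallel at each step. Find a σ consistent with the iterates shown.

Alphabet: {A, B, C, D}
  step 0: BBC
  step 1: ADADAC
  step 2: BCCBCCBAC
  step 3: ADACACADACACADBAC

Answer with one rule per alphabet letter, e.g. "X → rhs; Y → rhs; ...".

A->B, B->AD, C->AC, D->CC

  step 2 ⇒ step 3: BCCBCCBAC ⇒ AD·AC·AC·AD·AC·AC·AD·B·AC
    A ↦ B
    B ↦ AD
    C ↦ AC
  step 1 ⇒ step 2: ADADAC ⇒ B·CC·B·CC·B·AC
    D ↦ CC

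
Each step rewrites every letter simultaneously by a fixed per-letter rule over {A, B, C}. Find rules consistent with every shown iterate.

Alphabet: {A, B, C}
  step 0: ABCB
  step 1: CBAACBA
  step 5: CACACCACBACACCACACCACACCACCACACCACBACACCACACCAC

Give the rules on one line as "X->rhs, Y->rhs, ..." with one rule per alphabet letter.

  step 0 ⇒ step 1: ABCB ⇒ C·BA·AC·BA
    A ↦ C
    B ↦ BA
    C ↦ AC

A->C, B->BA, C->AC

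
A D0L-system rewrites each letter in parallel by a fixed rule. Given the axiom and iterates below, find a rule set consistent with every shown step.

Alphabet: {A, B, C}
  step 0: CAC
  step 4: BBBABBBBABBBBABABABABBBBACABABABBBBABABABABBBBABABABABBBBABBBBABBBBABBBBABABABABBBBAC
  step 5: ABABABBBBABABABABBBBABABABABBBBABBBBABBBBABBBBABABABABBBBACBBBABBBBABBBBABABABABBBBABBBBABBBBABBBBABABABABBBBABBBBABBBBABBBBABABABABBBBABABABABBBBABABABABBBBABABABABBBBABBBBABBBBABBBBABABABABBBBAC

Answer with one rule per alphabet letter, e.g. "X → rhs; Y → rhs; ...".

A->BBB, B->AB, C->AC

  step 4 ⇒ step 5: BBBABBBBABBBBABABABABBBBACABABABBBBABABABABBBBABABABABBBBABBBBABBBBABBBBABABABABBBBAC ⇒ AB·AB·AB·BBB·AB·AB·AB·AB·BBB·AB·AB·AB·AB·BBB·AB·BBB·AB·BBB·AB·BBB·AB·AB·AB·AB·BBB·AC·BBB·AB·BBB·AB·BBB·AB·AB·AB·AB·BBB·AB·BBB·AB·BBB·AB·BBB·AB·AB·AB·AB·BBB·AB·BBB·AB·BBB·AB·BBB·AB·AB·AB·AB·BBB·AB·AB·AB·AB·BBB·AB·AB·AB·AB·BBB·AB·AB·AB·AB·BBB·AB·BBB·AB·BBB·AB·BBB·AB·AB·AB·AB·BBB·AC
    A ↦ BBB
    B ↦ AB
    C ↦ AC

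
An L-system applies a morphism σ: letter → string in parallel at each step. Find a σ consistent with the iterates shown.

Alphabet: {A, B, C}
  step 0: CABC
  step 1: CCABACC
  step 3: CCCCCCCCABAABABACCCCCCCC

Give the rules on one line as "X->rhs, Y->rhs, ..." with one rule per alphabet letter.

A->AB, B->A, C->CC

  step 0 ⇒ step 1: CABC ⇒ CC·AB·A·CC
    A ↦ AB
    B ↦ A
    C ↦ CC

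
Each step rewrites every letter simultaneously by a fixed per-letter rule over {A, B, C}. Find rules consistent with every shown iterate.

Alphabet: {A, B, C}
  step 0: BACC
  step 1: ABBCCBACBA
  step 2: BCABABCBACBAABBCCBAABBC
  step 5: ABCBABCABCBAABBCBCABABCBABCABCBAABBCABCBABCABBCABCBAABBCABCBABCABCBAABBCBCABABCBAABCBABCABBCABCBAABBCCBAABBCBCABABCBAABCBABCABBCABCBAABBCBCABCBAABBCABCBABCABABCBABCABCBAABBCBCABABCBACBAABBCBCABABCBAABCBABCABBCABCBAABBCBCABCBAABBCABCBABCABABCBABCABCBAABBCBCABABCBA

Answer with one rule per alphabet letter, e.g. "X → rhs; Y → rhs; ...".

A->BC, B->AB, C->CBA

  step 1 ⇒ step 2: ABBCCBACBA ⇒ BC·AB·AB·CBA·CBA·AB·BC·CBA·AB·BC
    A ↦ BC
    B ↦ AB
    C ↦ CBA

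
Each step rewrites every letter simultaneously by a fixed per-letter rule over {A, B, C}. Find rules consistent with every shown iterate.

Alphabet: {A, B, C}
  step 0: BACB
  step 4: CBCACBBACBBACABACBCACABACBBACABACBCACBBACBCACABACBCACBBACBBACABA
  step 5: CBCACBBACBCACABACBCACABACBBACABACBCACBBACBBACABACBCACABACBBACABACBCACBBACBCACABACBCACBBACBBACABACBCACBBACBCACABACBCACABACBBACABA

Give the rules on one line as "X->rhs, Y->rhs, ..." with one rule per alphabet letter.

  step 4 ⇒ step 5: CBCACBBACBBACABACBCACABACBBACABACBCACBBACBCACABACBCACBBACBBACABA ⇒ CB·CA·CB·BA·CB·CA·CA·BA·CB·CA·CA·BA·CB·BA·CA·BA·CB·CA·CB·BA·CB·BA·CA·BA·CB·CA·CA·BA·CB·BA·CA·BA·CB·CA·CB·BA·CB·CA·CA·BA·CB·CA·CB·BA·CB·BA·CA·BA·CB·CA·CB·BA·CB·CA·CA·BA·CB·CA·CA·BA·CB·BA·CA·BA
    A ↦ BA
    B ↦ CA
    C ↦ CB

A->BA, B->CA, C->CB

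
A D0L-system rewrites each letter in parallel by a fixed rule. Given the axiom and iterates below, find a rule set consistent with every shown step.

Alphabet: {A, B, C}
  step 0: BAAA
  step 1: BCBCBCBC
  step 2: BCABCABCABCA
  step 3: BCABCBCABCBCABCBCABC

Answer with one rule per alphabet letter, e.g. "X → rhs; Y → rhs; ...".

  step 2 ⇒ step 3: BCABCABCABCA ⇒ BC·A·BC·BC·A·BC·BC·A·BC·BC·A·BC
    A ↦ BC
    B ↦ BC
    C ↦ A

A->BC, B->BC, C->A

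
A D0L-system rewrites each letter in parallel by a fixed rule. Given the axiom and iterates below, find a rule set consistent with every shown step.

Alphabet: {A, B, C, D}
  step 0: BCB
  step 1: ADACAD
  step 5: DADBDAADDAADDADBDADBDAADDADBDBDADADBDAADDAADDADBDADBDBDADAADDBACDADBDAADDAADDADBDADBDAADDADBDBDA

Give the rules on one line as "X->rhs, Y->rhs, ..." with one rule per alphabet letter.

  step 0 ⇒ step 1: BCB ⇒ AD·AC·AD
    B ↦ AD
    C ↦ AC
    A ↦ DB  (constrained at step 1)
    D ↦ DA  (constrained at step 1)

A->DB, B->AD, C->AC, D->DA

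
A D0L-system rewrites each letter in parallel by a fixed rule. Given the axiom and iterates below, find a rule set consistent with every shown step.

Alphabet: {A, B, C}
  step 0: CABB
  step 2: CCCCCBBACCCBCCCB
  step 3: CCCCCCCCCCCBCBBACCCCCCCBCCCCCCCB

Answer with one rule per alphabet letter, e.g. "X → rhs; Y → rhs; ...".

A->BA, B->CB, C->CC

  step 2 ⇒ step 3: CCCCCBBACCCBCCCB ⇒ CC·CC·CC·CC·CC·CB·CB·BA·CC·CC·CC·CB·CC·CC·CC·CB
    A ↦ BA
    B ↦ CB
    C ↦ CC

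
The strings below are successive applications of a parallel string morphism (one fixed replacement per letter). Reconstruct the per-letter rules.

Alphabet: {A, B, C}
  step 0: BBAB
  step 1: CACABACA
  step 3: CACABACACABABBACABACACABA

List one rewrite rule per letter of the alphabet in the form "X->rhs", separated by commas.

  step 0 ⇒ step 1: BBAB ⇒ CA·CA·BA·CA
    A ↦ BA
    B ↦ CA
    C ↦ B  (constrained at step 1)

A->BA, B->CA, C->B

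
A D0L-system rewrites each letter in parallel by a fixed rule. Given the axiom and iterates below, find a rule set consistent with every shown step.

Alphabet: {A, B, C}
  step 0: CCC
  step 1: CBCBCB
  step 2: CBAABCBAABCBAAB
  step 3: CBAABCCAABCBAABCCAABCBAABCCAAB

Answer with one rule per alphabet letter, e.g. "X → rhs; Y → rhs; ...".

  step 2 ⇒ step 3: CBAABCBAABCBAAB ⇒ CB·AAB·C·C·AAB·CB·AAB·C·C·AAB·CB·AAB·C·C·AAB
    A ↦ C
    B ↦ AAB
    C ↦ CB

A->C, B->AAB, C->CB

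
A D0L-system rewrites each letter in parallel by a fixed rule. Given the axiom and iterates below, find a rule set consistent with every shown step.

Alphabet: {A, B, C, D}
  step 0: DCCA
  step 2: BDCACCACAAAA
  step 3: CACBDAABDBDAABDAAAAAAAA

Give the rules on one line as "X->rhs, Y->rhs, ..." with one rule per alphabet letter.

A->AA, B->CA, C->BD, D->C

  step 2 ⇒ step 3: BDCACCACAAAA ⇒ CA·C·BD·AA·BD·BD·AA·BD·AA·AA·AA·AA
    A ↦ AA
    B ↦ CA
    C ↦ BD
    D ↦ C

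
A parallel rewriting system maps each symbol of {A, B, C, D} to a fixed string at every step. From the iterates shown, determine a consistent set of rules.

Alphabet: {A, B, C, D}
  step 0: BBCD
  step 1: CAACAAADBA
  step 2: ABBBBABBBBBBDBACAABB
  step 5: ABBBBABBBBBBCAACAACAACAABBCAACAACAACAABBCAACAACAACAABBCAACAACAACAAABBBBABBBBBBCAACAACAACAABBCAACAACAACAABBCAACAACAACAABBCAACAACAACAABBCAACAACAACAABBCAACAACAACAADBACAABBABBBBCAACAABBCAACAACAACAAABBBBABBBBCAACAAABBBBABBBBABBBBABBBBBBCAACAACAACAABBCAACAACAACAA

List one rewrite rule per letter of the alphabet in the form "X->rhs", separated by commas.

A->BB, B->CAA, C->A, D->DBA

  step 1 ⇒ step 2: CAACAAADBA ⇒ A·BB·BB·A·BB·BB·BB·DBA·CAA·BB
    A ↦ BB
    B ↦ CAA
    C ↦ A
    D ↦ DBA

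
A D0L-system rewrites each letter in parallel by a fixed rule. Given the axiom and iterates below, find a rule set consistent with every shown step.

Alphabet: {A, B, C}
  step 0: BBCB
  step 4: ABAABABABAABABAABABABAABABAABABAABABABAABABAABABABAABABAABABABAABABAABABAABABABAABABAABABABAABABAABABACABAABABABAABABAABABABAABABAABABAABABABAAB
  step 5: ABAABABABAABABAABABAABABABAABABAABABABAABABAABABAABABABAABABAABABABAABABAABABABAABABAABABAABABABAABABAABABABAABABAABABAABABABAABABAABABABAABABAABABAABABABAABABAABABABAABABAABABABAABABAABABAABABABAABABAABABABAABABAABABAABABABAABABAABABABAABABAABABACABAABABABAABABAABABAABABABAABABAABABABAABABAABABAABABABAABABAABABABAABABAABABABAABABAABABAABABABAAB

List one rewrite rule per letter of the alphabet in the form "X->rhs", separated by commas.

A->AB, B->AAB, C->AC

  step 4 ⇒ step 5: ABAABABABAABABAABABABAABABAABABAABABABAABABAABABABAABABAABABABAABABAABABAABABABAABABAABABABAABABAABABACABAABABABAABABAABABABAABABAABABAABABABAAB ⇒ AB·AAB·AB·AB·AAB·AB·AAB·AB·AAB·AB·AB·AAB·AB·AAB·AB·AB·AAB·AB·AAB·AB·AAB·AB·AB·AAB·AB·AAB·AB·AB·AAB·AB·AAB·AB·AB·AAB·AB·AAB·AB·AAB·AB·AB·AAB·AB·AAB·AB·AB·AAB·AB·AAB·AB·AAB·AB·AB·AAB·AB·AAB·AB·AB·AAB·AB·AAB·AB·AAB·AB·AB·AAB·AB·AAB·AB·AB·AAB·AB·AAB·AB·AB·AAB·AB·AAB·AB·AAB·AB·AB·AAB·AB·AAB·AB·AB·AAB·AB·AAB·AB·AAB·AB·AB·AAB·AB·AAB·AB·AB·AAB·AB·AAB·AB·AC·AB·AAB·AB·AB·AAB·AB·AAB·AB·AAB·AB·AB·AAB·AB·AAB·AB·AB·AAB·AB·AAB·AB·AAB·AB·AB·AAB·AB·AAB·AB·AB·AAB·AB·AAB·AB·AB·AAB·AB·AAB·AB·AAB·AB·AB·AAB
    A ↦ AB
    B ↦ AAB
    C ↦ AC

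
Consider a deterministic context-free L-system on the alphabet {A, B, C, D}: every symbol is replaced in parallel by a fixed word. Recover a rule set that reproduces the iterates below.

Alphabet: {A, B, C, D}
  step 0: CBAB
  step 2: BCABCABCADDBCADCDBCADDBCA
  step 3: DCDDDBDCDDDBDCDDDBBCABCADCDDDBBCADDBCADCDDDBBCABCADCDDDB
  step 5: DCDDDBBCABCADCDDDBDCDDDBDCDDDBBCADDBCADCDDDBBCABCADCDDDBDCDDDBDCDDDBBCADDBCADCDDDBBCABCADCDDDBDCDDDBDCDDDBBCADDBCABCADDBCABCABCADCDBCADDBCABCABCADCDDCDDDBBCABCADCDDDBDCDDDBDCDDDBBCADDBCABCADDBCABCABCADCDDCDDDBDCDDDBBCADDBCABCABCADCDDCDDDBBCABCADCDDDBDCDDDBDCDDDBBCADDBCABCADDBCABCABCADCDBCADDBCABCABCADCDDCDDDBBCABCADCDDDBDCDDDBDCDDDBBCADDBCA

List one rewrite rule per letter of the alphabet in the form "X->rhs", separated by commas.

  step 2 ⇒ step 3: BCABCABCADDBCADCDBCADDBCA ⇒ DCD·DD·B·DCD·DD·B·DCD·DD·B·BCA·BCA·DCD·DD·B·BCA·DD·BCA·DCD·DD·B·BCA·BCA·DCD·DD·B
    A ↦ B
    B ↦ DCD
    C ↦ DD
    D ↦ BCA

A->B, B->DCD, C->DD, D->BCA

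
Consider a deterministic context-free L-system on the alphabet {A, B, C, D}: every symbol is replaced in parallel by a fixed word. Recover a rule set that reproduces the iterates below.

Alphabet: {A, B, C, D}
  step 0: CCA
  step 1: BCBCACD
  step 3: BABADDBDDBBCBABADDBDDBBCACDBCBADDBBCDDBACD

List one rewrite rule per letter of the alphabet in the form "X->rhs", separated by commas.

A->ACD, B->DDB, C->BC, D->BA

  step 0 ⇒ step 1: CCA ⇒ BC·BC·ACD
    A ↦ ACD
    C ↦ BC
    B ↦ DDB  (constrained at step 1)
    D ↦ BA  (constrained at step 1)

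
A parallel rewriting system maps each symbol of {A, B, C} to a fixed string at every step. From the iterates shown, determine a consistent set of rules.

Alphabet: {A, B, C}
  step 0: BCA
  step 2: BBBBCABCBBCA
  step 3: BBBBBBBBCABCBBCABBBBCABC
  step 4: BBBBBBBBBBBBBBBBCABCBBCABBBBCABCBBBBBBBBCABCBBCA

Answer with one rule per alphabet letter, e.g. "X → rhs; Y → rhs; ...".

  step 3 ⇒ step 4: BBBBBBBBCABCBBCABBBBCABC ⇒ BB·BB·BB·BB·BB·BB·BB·BB·CA·BC·BB·CA·BB·BB·CA·BC·BB·BB·BB·BB·CA·BC·BB·CA
    A ↦ BC
    B ↦ BB
    C ↦ CA

A->BC, B->BB, C->CA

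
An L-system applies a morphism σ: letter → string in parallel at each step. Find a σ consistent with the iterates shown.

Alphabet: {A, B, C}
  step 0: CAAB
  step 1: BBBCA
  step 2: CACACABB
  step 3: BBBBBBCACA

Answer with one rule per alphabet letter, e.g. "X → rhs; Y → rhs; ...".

  step 2 ⇒ step 3: CACACABB ⇒ B·B·B·B·B·B·CA·CA
    A ↦ B
    B ↦ CA
    C ↦ B

A->B, B->CA, C->B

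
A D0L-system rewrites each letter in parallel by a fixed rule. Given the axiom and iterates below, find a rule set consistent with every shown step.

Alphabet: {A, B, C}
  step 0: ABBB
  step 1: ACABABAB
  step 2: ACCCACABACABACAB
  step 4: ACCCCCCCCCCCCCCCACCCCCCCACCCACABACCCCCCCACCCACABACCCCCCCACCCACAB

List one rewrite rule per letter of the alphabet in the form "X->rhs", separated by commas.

  step 1 ⇒ step 2: ACABABAB ⇒ AC·CC·AC·AB·AC·AB·AC·AB
    A ↦ AC
    B ↦ AB
    C ↦ CC

A->AC, B->AB, C->CC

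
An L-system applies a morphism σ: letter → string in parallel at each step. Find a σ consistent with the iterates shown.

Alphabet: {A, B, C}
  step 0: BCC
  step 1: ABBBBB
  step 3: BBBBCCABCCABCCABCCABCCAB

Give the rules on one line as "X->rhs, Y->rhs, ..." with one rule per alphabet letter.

A->CC, B->AB, C->BB

  step 0 ⇒ step 1: BCC ⇒ AB·BB·BB
    B ↦ AB
    C ↦ BB
    A ↦ CC  (constrained at step 1)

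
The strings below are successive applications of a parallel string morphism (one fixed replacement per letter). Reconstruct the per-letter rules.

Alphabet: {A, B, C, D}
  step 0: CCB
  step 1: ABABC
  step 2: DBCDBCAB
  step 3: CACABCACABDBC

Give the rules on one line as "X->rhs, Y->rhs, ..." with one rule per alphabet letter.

  step 2 ⇒ step 3: DBCDBCAB ⇒ CA·C·AB·CA·C·AB·DB·C
    A ↦ DB
    B ↦ C
    C ↦ AB
    D ↦ CA

A->DB, B->C, C->AB, D->CA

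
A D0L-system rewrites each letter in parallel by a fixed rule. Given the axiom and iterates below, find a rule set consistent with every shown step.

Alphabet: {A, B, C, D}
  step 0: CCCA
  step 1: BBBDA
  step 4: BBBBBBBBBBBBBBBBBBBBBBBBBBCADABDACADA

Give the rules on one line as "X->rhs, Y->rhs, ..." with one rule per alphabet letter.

A->DA, B->BB, C->B, D->CA

  step 0 ⇒ step 1: CCCA ⇒ B·B·B·DA
    A ↦ DA
    C ↦ B
    B ↦ BB  (constrained at step 1)
    D ↦ CA  (constrained at step 1)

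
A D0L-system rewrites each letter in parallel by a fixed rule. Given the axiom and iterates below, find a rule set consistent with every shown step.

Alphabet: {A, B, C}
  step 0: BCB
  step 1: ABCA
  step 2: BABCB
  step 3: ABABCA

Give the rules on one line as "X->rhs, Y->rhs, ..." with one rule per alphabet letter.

A->B, B->A, C->BC

  step 2 ⇒ step 3: BABCB ⇒ A·B·A·BC·A
    A ↦ B
    B ↦ A
    C ↦ BC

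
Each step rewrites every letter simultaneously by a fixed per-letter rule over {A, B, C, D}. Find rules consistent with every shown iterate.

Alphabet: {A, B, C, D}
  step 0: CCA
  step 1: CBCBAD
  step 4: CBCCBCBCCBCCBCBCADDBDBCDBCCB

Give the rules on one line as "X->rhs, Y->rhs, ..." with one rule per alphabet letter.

  step 0 ⇒ step 1: CCA ⇒ CB·CB·AD
    A ↦ AD
    C ↦ CB
    B ↦ C  (constrained at step 1)
    D ↦ DB  (constrained at step 1)

A->AD, B->C, C->CB, D->DB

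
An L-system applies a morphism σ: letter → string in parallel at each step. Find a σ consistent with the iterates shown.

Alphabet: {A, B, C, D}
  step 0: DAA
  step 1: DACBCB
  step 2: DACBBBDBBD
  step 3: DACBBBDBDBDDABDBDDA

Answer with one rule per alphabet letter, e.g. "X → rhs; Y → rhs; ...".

A->CB, B->BD, C->B, D->DA

  step 2 ⇒ step 3: DACBBBDBBD ⇒ DA·CB·B·BD·BD·BD·DA·BD·BD·DA
    A ↦ CB
    B ↦ BD
    C ↦ B
    D ↦ DA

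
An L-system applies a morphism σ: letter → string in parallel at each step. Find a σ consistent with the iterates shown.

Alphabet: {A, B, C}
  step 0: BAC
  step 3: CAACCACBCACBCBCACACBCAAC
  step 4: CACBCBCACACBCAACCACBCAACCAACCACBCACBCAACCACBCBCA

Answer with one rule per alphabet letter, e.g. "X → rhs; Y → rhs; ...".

  step 3 ⇒ step 4: CAACCACBCACBCBCACACBCAAC ⇒ CA·CB·CB·CA·CA·CB·CA·AC·CA·CB·CA·AC·CA·AC·CA·CB·CA·CB·CA·AC·CA·CB·CB·CA
    A ↦ CB
    B ↦ AC
    C ↦ CA

A->CB, B->AC, C->CA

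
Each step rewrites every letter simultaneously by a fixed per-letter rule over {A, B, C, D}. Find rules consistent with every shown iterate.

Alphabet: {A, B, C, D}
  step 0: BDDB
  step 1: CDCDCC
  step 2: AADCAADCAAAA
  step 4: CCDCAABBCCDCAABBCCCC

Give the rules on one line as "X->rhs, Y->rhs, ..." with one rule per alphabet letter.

A->B, B->C, C->AA, D->DC

  step 1 ⇒ step 2: CDCDCC ⇒ AA·DC·AA·DC·AA·AA
    C ↦ AA
    D ↦ DC
    A ↦ B  (constrained at step 2)
  step 0 ⇒ step 1: BDDB ⇒ C·DC·DC·C
    B ↦ C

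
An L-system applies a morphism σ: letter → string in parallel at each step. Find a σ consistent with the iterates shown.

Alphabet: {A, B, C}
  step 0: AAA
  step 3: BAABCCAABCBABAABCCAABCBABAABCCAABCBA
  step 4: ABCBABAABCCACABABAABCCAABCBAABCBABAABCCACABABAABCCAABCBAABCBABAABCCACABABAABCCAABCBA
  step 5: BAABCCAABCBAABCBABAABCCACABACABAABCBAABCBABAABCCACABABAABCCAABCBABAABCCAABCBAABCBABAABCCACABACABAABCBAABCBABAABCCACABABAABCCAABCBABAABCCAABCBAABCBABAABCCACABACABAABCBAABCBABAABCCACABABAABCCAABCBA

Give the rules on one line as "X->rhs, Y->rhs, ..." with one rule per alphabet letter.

  step 4 ⇒ step 5: ABCBABAABCCACABABAABCCAABCBAABCBABAABCCACABABAABCCAABCBAABCBABAABCCACABABAABCCAABCBA ⇒ BA·ABC·CA·ABC·BA·ABC·BA·BA·ABC·CA·CA·BA·CA·BA·ABC·BA·ABC·BA·BA·ABC·CA·CA·BA·BA·ABC·CA·ABC·BA·BA·ABC·CA·ABC·BA·ABC·BA·BA·ABC·CA·CA·BA·CA·BA·ABC·BA·ABC·BA·BA·ABC·CA·CA·BA·BA·ABC·CA·ABC·BA·BA·ABC·CA·ABC·BA·ABC·BA·BA·ABC·CA·CA·BA·CA·BA·ABC·BA·ABC·BA·BA·ABC·CA·CA·BA·BA·ABC·CA·ABC·BA
    A ↦ BA
    B ↦ ABC
    C ↦ CA

A->BA, B->ABC, C->CA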